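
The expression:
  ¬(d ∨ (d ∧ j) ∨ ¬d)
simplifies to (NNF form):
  False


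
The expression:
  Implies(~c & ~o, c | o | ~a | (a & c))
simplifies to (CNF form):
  c | o | ~a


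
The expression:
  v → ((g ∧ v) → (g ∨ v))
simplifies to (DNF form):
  True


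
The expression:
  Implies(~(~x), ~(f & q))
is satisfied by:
  {q: False, x: False, f: False}
  {f: True, q: False, x: False}
  {x: True, q: False, f: False}
  {f: True, x: True, q: False}
  {q: True, f: False, x: False}
  {f: True, q: True, x: False}
  {x: True, q: True, f: False}


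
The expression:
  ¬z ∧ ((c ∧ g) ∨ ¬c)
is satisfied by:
  {g: True, c: False, z: False}
  {c: False, z: False, g: False}
  {g: True, c: True, z: False}


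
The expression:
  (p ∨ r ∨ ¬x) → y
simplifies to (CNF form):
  (x ∨ y) ∧ (y ∨ ¬p) ∧ (y ∨ ¬r)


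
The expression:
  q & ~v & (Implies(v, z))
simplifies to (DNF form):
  q & ~v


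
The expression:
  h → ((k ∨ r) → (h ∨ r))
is always true.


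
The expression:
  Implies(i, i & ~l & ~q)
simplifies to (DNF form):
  ~i | (~l & ~q)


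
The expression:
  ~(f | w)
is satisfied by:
  {w: False, f: False}


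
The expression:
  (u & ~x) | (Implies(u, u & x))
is always true.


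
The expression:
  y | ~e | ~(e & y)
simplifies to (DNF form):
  True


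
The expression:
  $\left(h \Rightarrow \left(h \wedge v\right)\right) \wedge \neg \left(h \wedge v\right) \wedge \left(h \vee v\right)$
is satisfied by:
  {v: True, h: False}


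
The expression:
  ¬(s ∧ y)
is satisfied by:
  {s: False, y: False}
  {y: True, s: False}
  {s: True, y: False}


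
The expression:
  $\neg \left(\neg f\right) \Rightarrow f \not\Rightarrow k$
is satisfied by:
  {k: False, f: False}
  {f: True, k: False}
  {k: True, f: False}


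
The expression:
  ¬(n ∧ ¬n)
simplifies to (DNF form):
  True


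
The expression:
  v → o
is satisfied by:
  {o: True, v: False}
  {v: False, o: False}
  {v: True, o: True}


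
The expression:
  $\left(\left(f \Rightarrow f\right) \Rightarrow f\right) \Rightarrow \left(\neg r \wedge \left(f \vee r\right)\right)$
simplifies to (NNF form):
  $\neg f \vee \neg r$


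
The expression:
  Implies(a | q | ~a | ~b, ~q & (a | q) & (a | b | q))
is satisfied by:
  {a: True, q: False}


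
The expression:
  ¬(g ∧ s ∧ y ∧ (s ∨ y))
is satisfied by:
  {s: False, y: False, g: False}
  {g: True, s: False, y: False}
  {y: True, s: False, g: False}
  {g: True, y: True, s: False}
  {s: True, g: False, y: False}
  {g: True, s: True, y: False}
  {y: True, s: True, g: False}


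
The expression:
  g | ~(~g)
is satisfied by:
  {g: True}


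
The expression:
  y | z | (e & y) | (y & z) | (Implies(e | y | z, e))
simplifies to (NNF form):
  True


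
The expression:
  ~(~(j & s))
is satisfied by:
  {j: True, s: True}


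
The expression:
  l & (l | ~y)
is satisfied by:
  {l: True}


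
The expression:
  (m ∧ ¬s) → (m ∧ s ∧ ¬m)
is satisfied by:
  {s: True, m: False}
  {m: False, s: False}
  {m: True, s: True}


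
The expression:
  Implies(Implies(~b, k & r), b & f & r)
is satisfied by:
  {f: True, k: False, b: False, r: False}
  {f: False, k: False, b: False, r: False}
  {r: True, f: True, k: False, b: False}
  {r: True, f: False, k: False, b: False}
  {k: True, f: True, r: False, b: False}
  {k: True, r: False, f: False, b: False}
  {k: False, b: True, r: True, f: True}
  {r: True, b: True, k: True, f: True}


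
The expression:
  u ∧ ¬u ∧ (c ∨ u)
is never true.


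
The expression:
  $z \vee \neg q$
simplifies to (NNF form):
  $z \vee \neg q$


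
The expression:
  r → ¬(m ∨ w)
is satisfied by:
  {w: False, r: False, m: False}
  {m: True, w: False, r: False}
  {w: True, m: False, r: False}
  {m: True, w: True, r: False}
  {r: True, m: False, w: False}


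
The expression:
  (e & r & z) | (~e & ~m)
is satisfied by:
  {r: True, z: True, m: False, e: False}
  {r: True, m: False, z: False, e: False}
  {z: True, r: False, m: False, e: False}
  {r: False, m: False, z: False, e: False}
  {r: True, e: True, z: True, m: False}
  {r: True, e: True, z: True, m: True}


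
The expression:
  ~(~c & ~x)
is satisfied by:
  {x: True, c: True}
  {x: True, c: False}
  {c: True, x: False}


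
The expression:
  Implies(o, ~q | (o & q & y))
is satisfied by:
  {y: True, o: False, q: False}
  {o: False, q: False, y: False}
  {y: True, q: True, o: False}
  {q: True, o: False, y: False}
  {y: True, o: True, q: False}
  {o: True, y: False, q: False}
  {y: True, q: True, o: True}


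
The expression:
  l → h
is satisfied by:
  {h: True, l: False}
  {l: False, h: False}
  {l: True, h: True}


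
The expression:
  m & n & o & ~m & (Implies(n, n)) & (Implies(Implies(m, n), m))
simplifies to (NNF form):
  False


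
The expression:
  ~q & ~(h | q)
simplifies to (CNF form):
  ~h & ~q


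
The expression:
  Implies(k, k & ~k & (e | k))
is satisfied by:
  {k: False}


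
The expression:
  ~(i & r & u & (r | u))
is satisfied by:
  {u: False, i: False, r: False}
  {r: True, u: False, i: False}
  {i: True, u: False, r: False}
  {r: True, i: True, u: False}
  {u: True, r: False, i: False}
  {r: True, u: True, i: False}
  {i: True, u: True, r: False}


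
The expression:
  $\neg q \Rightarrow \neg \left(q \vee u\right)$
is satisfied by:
  {q: True, u: False}
  {u: False, q: False}
  {u: True, q: True}


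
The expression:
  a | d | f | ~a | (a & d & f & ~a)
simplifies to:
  True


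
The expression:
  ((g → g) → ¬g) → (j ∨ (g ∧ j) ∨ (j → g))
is always true.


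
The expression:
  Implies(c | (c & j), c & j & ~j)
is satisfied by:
  {c: False}


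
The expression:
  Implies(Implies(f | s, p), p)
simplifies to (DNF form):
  f | p | s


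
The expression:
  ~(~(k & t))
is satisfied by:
  {t: True, k: True}


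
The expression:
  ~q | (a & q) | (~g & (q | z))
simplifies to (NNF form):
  a | ~g | ~q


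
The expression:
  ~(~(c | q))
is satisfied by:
  {q: True, c: True}
  {q: True, c: False}
  {c: True, q: False}


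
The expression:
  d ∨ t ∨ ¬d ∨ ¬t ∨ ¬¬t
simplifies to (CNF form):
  True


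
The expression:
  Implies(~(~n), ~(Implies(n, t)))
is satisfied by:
  {t: False, n: False}
  {n: True, t: False}
  {t: True, n: False}


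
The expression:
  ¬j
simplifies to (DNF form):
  ¬j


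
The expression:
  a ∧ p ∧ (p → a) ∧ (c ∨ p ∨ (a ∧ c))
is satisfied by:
  {a: True, p: True}


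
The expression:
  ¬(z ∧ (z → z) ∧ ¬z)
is always true.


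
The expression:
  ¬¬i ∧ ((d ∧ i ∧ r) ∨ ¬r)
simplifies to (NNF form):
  i ∧ (d ∨ ¬r)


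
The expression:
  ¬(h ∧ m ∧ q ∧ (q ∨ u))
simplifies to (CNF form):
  ¬h ∨ ¬m ∨ ¬q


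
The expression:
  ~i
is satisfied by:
  {i: False}


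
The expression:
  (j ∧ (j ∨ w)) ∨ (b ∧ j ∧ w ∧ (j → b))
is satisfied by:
  {j: True}


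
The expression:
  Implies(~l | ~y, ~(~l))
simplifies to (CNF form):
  l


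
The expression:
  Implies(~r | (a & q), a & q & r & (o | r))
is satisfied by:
  {r: True}


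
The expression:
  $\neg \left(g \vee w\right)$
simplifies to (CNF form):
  $\neg g \wedge \neg w$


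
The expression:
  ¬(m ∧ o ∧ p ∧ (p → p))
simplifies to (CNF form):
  ¬m ∨ ¬o ∨ ¬p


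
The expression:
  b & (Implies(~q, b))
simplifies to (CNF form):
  b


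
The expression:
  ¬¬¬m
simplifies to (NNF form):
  ¬m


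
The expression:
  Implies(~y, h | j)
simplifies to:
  h | j | y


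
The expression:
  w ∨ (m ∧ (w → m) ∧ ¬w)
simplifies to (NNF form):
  m ∨ w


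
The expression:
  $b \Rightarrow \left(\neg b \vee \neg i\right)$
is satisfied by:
  {b: False, i: False}
  {i: True, b: False}
  {b: True, i: False}


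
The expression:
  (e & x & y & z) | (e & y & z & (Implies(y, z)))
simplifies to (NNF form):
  e & y & z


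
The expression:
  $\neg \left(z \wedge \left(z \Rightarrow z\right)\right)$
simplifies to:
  $\neg z$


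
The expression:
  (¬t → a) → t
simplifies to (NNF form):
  t ∨ ¬a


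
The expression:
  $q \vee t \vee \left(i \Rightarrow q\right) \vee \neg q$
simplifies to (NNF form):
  $\text{True}$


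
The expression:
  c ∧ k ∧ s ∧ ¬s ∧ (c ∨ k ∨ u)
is never true.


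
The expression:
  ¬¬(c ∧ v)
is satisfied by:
  {c: True, v: True}


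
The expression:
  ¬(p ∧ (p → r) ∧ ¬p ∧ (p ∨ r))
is always true.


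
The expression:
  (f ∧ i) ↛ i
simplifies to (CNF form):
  False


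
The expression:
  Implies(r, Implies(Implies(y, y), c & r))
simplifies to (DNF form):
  c | ~r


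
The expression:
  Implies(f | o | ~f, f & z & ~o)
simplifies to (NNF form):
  f & z & ~o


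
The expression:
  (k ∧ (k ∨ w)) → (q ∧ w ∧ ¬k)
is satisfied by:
  {k: False}


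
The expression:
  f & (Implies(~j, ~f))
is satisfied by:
  {j: True, f: True}


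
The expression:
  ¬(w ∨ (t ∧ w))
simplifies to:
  ¬w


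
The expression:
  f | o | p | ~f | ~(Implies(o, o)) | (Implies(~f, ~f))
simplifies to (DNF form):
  True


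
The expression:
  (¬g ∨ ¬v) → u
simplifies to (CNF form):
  (g ∨ u) ∧ (u ∨ v)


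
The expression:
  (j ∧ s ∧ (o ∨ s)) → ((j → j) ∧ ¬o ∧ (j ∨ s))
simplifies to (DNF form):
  ¬j ∨ ¬o ∨ ¬s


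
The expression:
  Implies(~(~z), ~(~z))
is always true.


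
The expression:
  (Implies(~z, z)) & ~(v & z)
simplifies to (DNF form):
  z & ~v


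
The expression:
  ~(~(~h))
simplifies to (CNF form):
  ~h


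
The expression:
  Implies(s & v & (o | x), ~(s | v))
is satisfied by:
  {o: False, s: False, v: False, x: False}
  {x: True, o: False, s: False, v: False}
  {o: True, x: False, s: False, v: False}
  {x: True, o: True, s: False, v: False}
  {v: True, x: False, o: False, s: False}
  {x: True, v: True, o: False, s: False}
  {v: True, o: True, x: False, s: False}
  {x: True, v: True, o: True, s: False}
  {s: True, v: False, o: False, x: False}
  {s: True, x: True, v: False, o: False}
  {s: True, o: True, v: False, x: False}
  {x: True, s: True, o: True, v: False}
  {s: True, v: True, x: False, o: False}


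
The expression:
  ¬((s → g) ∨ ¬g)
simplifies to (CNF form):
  False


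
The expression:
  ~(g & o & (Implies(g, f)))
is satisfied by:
  {g: False, o: False, f: False}
  {f: True, g: False, o: False}
  {o: True, g: False, f: False}
  {f: True, o: True, g: False}
  {g: True, f: False, o: False}
  {f: True, g: True, o: False}
  {o: True, g: True, f: False}


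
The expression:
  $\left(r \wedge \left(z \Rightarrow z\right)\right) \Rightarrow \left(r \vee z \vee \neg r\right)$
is always true.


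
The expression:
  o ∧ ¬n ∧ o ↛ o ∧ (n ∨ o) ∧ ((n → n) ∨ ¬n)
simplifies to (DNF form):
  False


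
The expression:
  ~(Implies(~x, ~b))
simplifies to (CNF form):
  b & ~x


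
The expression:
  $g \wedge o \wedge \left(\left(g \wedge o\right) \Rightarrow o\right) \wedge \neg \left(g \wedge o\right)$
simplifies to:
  $\text{False}$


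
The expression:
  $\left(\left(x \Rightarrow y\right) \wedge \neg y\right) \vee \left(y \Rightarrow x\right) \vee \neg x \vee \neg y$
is always true.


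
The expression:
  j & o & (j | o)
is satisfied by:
  {j: True, o: True}


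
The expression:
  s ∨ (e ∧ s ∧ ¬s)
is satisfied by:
  {s: True}


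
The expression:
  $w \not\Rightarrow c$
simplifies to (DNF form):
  $w \wedge \neg c$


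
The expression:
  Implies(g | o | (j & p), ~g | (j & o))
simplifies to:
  ~g | (j & o)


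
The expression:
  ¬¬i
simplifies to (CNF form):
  i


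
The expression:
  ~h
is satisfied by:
  {h: False}


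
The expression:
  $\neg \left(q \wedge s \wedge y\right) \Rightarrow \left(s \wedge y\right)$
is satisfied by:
  {s: True, y: True}


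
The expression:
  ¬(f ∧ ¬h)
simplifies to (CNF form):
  h ∨ ¬f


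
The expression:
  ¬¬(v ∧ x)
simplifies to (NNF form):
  v ∧ x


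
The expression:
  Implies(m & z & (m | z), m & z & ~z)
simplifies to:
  ~m | ~z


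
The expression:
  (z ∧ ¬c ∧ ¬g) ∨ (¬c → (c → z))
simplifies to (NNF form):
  True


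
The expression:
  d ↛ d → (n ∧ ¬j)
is always true.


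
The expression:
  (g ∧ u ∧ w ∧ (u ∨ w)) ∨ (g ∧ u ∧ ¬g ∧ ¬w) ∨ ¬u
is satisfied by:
  {g: True, w: True, u: False}
  {g: True, w: False, u: False}
  {w: True, g: False, u: False}
  {g: False, w: False, u: False}
  {g: True, u: True, w: True}


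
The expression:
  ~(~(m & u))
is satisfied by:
  {m: True, u: True}


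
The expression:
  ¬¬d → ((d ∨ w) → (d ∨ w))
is always true.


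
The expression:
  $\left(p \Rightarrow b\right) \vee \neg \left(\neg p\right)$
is always true.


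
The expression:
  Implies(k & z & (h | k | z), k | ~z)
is always true.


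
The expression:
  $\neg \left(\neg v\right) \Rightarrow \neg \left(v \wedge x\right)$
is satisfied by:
  {v: False, x: False}
  {x: True, v: False}
  {v: True, x: False}


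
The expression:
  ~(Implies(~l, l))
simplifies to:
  ~l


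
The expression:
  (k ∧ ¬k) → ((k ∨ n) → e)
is always true.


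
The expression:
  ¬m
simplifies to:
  ¬m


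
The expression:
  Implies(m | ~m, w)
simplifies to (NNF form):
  w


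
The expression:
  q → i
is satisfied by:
  {i: True, q: False}
  {q: False, i: False}
  {q: True, i: True}


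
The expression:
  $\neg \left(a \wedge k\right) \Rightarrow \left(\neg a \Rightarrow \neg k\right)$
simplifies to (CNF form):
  $a \vee \neg k$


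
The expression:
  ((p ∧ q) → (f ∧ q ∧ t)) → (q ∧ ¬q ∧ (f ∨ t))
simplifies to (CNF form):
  p ∧ q ∧ (¬f ∨ ¬t)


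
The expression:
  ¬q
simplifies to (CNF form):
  ¬q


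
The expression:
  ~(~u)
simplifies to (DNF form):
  u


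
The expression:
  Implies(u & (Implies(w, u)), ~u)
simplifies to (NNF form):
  ~u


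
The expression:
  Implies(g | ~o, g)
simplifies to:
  g | o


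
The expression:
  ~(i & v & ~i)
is always true.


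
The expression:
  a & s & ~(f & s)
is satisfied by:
  {a: True, s: True, f: False}


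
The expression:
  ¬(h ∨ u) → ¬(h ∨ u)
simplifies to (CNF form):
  True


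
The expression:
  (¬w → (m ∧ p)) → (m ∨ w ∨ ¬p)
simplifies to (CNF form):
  True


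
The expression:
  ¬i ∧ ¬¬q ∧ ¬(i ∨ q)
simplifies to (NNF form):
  False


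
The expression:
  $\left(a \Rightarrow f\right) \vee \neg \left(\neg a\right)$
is always true.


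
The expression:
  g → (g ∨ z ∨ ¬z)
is always true.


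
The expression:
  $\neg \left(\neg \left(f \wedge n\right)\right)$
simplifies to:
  $f \wedge n$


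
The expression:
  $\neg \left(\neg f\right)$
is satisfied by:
  {f: True}


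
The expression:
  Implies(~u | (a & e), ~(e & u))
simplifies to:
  ~a | ~e | ~u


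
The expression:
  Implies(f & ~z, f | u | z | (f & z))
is always true.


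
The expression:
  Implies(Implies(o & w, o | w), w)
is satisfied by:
  {w: True}


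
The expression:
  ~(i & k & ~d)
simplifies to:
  d | ~i | ~k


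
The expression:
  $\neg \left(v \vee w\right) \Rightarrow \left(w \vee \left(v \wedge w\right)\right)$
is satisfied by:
  {v: True, w: True}
  {v: True, w: False}
  {w: True, v: False}


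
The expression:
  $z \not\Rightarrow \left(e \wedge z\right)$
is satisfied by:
  {z: True, e: False}


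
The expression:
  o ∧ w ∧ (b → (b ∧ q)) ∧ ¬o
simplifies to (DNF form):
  False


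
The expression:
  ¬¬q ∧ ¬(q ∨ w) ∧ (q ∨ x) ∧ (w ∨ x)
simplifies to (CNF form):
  False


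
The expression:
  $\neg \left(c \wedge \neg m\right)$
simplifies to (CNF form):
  $m \vee \neg c$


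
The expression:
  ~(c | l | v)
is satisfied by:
  {v: False, l: False, c: False}


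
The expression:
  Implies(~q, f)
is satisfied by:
  {q: True, f: True}
  {q: True, f: False}
  {f: True, q: False}


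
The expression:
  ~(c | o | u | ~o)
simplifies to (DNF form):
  False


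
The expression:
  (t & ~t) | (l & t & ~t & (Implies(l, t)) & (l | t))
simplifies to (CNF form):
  False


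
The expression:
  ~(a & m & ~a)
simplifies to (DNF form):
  True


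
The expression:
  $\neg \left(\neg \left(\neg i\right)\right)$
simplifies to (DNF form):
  $\neg i$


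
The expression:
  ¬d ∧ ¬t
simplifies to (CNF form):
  ¬d ∧ ¬t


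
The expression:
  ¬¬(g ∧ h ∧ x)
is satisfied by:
  {h: True, x: True, g: True}


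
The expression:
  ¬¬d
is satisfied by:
  {d: True}


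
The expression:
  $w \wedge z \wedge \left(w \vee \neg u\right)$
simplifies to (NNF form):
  $w \wedge z$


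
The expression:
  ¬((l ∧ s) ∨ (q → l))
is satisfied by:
  {q: True, l: False}


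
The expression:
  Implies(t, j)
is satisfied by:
  {j: True, t: False}
  {t: False, j: False}
  {t: True, j: True}


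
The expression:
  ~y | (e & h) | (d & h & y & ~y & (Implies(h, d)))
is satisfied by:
  {h: True, e: True, y: False}
  {h: True, e: False, y: False}
  {e: True, h: False, y: False}
  {h: False, e: False, y: False}
  {y: True, h: True, e: True}


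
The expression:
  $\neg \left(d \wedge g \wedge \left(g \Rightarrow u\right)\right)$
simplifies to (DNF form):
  $\neg d \vee \neg g \vee \neg u$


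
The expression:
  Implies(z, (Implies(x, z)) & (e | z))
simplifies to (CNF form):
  True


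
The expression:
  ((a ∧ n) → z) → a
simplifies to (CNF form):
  a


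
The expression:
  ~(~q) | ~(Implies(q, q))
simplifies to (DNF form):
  q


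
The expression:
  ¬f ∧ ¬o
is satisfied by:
  {o: False, f: False}


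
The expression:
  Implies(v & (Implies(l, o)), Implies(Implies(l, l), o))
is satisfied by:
  {o: True, l: True, v: False}
  {o: True, v: False, l: False}
  {l: True, v: False, o: False}
  {l: False, v: False, o: False}
  {o: True, l: True, v: True}
  {o: True, v: True, l: False}
  {l: True, v: True, o: False}


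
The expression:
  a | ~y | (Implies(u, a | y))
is always true.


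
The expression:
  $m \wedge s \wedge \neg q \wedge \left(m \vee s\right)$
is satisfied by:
  {m: True, s: True, q: False}


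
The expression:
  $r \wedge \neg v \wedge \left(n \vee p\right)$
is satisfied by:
  {r: True, n: True, p: True, v: False}
  {r: True, n: True, v: False, p: False}
  {r: True, p: True, v: False, n: False}


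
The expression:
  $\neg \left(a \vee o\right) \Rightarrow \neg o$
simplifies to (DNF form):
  $\text{True}$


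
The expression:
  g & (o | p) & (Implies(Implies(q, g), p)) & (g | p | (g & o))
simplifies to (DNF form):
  g & p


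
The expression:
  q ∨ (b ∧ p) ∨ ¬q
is always true.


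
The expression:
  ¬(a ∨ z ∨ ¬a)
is never true.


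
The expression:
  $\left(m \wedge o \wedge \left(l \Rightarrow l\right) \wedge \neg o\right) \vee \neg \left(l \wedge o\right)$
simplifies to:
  $\neg l \vee \neg o$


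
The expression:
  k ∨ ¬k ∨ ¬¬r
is always true.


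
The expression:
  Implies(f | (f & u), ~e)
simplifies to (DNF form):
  ~e | ~f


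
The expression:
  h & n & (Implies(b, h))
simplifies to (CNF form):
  h & n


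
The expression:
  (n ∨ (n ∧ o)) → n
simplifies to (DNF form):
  True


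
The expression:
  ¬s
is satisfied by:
  {s: False}


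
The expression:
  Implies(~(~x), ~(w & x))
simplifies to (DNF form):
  ~w | ~x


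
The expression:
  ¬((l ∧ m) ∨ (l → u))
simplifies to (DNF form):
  l ∧ ¬m ∧ ¬u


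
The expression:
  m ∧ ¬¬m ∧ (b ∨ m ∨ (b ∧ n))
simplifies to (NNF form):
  m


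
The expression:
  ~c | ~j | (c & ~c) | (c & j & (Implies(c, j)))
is always true.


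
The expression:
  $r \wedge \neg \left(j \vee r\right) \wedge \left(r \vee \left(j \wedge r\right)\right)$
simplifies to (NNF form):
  $\text{False}$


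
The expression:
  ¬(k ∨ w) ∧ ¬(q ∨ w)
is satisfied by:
  {q: False, w: False, k: False}


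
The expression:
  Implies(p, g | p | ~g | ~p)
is always true.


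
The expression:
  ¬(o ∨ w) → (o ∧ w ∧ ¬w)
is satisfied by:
  {o: True, w: True}
  {o: True, w: False}
  {w: True, o: False}


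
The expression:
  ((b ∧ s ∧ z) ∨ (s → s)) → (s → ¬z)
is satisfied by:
  {s: False, z: False}
  {z: True, s: False}
  {s: True, z: False}


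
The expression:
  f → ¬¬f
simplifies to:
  True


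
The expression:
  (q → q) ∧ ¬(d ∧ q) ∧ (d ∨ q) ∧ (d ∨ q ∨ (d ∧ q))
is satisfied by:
  {q: True, d: False}
  {d: True, q: False}


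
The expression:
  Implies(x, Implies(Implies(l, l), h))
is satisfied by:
  {h: True, x: False}
  {x: False, h: False}
  {x: True, h: True}


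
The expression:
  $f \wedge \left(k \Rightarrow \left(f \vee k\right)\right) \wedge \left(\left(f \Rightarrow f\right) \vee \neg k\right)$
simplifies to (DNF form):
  $f$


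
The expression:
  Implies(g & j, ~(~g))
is always true.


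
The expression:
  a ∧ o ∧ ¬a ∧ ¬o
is never true.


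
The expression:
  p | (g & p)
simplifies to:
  p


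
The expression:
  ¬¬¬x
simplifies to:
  ¬x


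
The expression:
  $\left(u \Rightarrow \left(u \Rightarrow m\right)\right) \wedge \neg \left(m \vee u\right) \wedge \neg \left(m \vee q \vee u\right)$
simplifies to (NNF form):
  $\neg m \wedge \neg q \wedge \neg u$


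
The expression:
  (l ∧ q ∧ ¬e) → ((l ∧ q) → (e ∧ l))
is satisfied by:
  {e: True, l: False, q: False}
  {l: False, q: False, e: False}
  {q: True, e: True, l: False}
  {q: True, l: False, e: False}
  {e: True, l: True, q: False}
  {l: True, e: False, q: False}
  {q: True, l: True, e: True}


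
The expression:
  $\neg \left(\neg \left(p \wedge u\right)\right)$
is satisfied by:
  {p: True, u: True}


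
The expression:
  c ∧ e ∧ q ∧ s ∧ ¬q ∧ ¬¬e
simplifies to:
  False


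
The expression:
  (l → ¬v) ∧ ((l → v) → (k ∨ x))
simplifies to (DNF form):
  (k ∧ ¬l) ∨ (l ∧ ¬v) ∨ (x ∧ ¬l)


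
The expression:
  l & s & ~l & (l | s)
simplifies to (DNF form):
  False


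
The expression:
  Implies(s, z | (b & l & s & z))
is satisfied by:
  {z: True, s: False}
  {s: False, z: False}
  {s: True, z: True}


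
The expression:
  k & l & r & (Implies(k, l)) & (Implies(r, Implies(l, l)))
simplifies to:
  k & l & r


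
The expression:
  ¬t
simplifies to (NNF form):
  ¬t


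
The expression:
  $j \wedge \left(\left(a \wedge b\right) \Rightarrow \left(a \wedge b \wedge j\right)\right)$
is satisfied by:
  {j: True}


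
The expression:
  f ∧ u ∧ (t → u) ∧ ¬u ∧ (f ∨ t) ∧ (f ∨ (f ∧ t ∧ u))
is never true.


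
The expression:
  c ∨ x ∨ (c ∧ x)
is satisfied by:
  {x: True, c: True}
  {x: True, c: False}
  {c: True, x: False}


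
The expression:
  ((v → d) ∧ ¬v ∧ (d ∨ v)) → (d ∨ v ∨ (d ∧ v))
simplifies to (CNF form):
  True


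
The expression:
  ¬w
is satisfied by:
  {w: False}


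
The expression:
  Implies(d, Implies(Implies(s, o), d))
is always true.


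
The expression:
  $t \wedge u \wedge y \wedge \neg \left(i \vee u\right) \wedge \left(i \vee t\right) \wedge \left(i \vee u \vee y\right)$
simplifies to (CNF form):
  $\text{False}$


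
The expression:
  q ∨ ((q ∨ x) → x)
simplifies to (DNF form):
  True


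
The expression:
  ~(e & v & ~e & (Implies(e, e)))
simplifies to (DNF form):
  True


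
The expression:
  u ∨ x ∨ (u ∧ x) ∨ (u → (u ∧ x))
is always true.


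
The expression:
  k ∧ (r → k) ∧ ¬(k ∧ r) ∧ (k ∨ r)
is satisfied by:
  {k: True, r: False}


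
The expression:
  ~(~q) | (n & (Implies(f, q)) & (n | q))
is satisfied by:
  {q: True, n: True, f: False}
  {q: True, n: False, f: False}
  {f: True, q: True, n: True}
  {f: True, q: True, n: False}
  {n: True, f: False, q: False}


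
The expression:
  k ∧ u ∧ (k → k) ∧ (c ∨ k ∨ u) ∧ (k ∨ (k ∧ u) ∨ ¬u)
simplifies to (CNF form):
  k ∧ u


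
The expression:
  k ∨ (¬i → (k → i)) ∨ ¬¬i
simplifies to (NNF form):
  True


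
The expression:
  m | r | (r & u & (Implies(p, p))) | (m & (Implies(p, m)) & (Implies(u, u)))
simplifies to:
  m | r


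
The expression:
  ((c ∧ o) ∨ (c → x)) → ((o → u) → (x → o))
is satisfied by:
  {o: True, x: False}
  {x: False, o: False}
  {x: True, o: True}


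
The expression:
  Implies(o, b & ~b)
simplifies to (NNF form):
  ~o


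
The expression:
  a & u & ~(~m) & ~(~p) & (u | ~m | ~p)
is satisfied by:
  {a: True, m: True, p: True, u: True}


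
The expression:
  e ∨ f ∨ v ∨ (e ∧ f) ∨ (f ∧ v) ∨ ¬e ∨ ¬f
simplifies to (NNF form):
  True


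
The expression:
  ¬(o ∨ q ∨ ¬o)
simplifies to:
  False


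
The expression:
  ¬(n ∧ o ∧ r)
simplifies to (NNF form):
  ¬n ∨ ¬o ∨ ¬r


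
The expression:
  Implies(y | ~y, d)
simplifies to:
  d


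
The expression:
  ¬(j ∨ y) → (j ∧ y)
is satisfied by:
  {y: True, j: True}
  {y: True, j: False}
  {j: True, y: False}


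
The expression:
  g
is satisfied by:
  {g: True}


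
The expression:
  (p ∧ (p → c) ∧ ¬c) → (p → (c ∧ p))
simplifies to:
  True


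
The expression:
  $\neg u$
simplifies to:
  $\neg u$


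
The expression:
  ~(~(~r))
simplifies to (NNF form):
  ~r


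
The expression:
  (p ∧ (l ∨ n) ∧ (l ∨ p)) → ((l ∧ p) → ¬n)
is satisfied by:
  {l: False, p: False, n: False}
  {n: True, l: False, p: False}
  {p: True, l: False, n: False}
  {n: True, p: True, l: False}
  {l: True, n: False, p: False}
  {n: True, l: True, p: False}
  {p: True, l: True, n: False}


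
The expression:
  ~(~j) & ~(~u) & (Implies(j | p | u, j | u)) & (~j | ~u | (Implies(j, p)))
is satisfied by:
  {p: True, j: True, u: True}


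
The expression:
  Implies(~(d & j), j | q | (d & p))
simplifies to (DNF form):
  j | q | (d & p)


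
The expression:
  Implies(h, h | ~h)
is always true.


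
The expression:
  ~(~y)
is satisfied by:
  {y: True}


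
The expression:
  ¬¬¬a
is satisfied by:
  {a: False}


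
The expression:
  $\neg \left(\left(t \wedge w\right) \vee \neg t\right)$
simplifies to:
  $t \wedge \neg w$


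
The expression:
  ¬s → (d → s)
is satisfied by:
  {s: True, d: False}
  {d: False, s: False}
  {d: True, s: True}


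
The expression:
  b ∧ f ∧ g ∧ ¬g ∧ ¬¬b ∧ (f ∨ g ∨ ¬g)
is never true.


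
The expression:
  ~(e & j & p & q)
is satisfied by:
  {p: False, e: False, q: False, j: False}
  {j: True, p: False, e: False, q: False}
  {q: True, p: False, e: False, j: False}
  {j: True, q: True, p: False, e: False}
  {e: True, j: False, p: False, q: False}
  {j: True, e: True, p: False, q: False}
  {q: True, e: True, j: False, p: False}
  {j: True, q: True, e: True, p: False}
  {p: True, q: False, e: False, j: False}
  {j: True, p: True, q: False, e: False}
  {q: True, p: True, j: False, e: False}
  {j: True, q: True, p: True, e: False}
  {e: True, p: True, q: False, j: False}
  {j: True, e: True, p: True, q: False}
  {q: True, e: True, p: True, j: False}


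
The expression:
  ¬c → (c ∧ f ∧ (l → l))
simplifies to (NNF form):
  c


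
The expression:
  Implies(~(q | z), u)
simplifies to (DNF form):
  q | u | z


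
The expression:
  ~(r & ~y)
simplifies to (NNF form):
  y | ~r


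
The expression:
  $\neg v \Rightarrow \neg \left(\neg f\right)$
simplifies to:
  $f \vee v$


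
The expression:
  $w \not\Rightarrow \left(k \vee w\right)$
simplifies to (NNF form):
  $\text{False}$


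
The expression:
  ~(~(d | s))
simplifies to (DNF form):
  d | s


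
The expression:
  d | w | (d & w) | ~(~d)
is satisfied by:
  {d: True, w: True}
  {d: True, w: False}
  {w: True, d: False}


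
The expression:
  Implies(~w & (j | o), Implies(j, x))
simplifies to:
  w | x | ~j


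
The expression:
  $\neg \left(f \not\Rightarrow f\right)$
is always true.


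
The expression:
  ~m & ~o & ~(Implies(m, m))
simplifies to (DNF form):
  False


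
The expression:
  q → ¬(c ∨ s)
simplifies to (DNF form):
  (¬c ∧ ¬s) ∨ ¬q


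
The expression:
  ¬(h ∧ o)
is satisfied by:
  {h: False, o: False}
  {o: True, h: False}
  {h: True, o: False}


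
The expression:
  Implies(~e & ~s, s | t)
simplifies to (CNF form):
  e | s | t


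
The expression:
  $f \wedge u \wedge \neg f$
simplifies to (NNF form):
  $\text{False}$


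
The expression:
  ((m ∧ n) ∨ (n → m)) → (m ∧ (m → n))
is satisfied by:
  {n: True}


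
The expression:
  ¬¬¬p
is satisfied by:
  {p: False}


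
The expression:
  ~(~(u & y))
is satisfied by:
  {u: True, y: True}


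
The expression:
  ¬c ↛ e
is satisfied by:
  {e: True, c: False}
  {c: False, e: False}
  {c: True, e: True}


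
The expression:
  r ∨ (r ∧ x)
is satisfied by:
  {r: True}


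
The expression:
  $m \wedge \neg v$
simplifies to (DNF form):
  $m \wedge \neg v$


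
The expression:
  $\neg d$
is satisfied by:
  {d: False}


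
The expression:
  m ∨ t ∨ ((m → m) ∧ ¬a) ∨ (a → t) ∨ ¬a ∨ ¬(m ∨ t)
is always true.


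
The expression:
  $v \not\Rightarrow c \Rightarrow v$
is always true.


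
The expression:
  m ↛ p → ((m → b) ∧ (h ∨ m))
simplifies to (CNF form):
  b ∨ p ∨ ¬m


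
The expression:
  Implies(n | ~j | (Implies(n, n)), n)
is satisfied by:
  {n: True}


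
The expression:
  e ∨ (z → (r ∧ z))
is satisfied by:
  {r: True, e: True, z: False}
  {r: True, e: False, z: False}
  {e: True, r: False, z: False}
  {r: False, e: False, z: False}
  {r: True, z: True, e: True}
  {r: True, z: True, e: False}
  {z: True, e: True, r: False}


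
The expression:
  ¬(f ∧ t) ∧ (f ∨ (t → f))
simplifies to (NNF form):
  ¬t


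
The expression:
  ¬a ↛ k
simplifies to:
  k ∨ ¬a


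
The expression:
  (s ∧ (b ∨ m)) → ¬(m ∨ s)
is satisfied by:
  {m: False, s: False, b: False}
  {b: True, m: False, s: False}
  {m: True, b: False, s: False}
  {b: True, m: True, s: False}
  {s: True, b: False, m: False}


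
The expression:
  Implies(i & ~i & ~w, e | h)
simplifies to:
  True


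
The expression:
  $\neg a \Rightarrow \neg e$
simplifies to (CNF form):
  $a \vee \neg e$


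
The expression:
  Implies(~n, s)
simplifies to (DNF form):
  n | s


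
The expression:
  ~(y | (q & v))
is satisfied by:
  {v: False, y: False, q: False}
  {q: True, v: False, y: False}
  {v: True, q: False, y: False}


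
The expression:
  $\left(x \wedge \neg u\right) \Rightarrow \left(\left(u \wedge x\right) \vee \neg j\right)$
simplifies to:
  $u \vee \neg j \vee \neg x$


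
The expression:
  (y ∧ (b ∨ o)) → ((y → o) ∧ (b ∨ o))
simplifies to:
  o ∨ ¬b ∨ ¬y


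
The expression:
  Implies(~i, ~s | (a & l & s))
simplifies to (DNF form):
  i | ~s | (a & l)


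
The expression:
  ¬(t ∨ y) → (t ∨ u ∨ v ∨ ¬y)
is always true.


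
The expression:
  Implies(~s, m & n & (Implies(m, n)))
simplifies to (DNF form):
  s | (m & n)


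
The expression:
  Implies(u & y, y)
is always true.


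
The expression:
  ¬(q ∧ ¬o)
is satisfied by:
  {o: True, q: False}
  {q: False, o: False}
  {q: True, o: True}


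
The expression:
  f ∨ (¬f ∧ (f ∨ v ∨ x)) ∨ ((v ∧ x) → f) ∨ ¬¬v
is always true.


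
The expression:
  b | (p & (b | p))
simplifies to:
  b | p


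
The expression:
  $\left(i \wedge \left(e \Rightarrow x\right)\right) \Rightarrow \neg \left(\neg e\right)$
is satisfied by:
  {e: True, i: False}
  {i: False, e: False}
  {i: True, e: True}


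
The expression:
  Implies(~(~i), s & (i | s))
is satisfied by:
  {s: True, i: False}
  {i: False, s: False}
  {i: True, s: True}


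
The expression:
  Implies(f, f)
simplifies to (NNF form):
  True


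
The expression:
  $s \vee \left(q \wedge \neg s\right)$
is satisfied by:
  {q: True, s: True}
  {q: True, s: False}
  {s: True, q: False}


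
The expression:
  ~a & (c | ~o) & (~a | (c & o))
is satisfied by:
  {c: True, a: False, o: False}
  {a: False, o: False, c: False}
  {c: True, o: True, a: False}


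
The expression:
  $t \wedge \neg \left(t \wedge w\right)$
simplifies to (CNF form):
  $t \wedge \neg w$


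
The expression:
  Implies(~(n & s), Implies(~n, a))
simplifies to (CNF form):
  a | n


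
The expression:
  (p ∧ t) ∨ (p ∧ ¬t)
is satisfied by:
  {p: True}


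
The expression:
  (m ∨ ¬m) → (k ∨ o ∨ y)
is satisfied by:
  {y: True, o: True, k: True}
  {y: True, o: True, k: False}
  {y: True, k: True, o: False}
  {y: True, k: False, o: False}
  {o: True, k: True, y: False}
  {o: True, k: False, y: False}
  {k: True, o: False, y: False}


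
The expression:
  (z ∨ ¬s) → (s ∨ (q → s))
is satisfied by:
  {s: True, q: False}
  {q: False, s: False}
  {q: True, s: True}


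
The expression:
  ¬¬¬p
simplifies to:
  ¬p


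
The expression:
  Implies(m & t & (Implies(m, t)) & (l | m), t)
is always true.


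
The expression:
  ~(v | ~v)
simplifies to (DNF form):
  False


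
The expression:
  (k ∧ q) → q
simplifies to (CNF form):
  True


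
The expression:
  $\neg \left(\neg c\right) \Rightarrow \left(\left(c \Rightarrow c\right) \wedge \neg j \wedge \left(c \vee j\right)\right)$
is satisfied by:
  {c: False, j: False}
  {j: True, c: False}
  {c: True, j: False}


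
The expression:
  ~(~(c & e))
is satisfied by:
  {c: True, e: True}


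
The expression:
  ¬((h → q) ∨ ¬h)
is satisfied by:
  {h: True, q: False}


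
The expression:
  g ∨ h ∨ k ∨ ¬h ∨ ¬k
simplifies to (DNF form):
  True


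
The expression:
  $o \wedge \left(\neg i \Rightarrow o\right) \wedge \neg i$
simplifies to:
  $o \wedge \neg i$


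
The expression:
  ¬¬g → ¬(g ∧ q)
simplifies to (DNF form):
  ¬g ∨ ¬q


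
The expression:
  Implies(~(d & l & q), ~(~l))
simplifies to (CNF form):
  l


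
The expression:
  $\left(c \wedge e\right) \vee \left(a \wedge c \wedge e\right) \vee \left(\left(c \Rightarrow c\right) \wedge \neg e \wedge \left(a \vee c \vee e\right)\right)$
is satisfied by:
  {c: True, a: True, e: False}
  {c: True, a: False, e: False}
  {c: True, e: True, a: True}
  {c: True, e: True, a: False}
  {a: True, e: False, c: False}


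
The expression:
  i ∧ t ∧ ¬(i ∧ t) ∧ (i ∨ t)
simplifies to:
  False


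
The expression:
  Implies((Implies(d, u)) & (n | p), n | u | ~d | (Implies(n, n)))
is always true.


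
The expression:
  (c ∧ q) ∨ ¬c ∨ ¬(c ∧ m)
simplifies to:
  q ∨ ¬c ∨ ¬m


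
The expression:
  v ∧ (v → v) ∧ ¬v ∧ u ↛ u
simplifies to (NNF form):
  False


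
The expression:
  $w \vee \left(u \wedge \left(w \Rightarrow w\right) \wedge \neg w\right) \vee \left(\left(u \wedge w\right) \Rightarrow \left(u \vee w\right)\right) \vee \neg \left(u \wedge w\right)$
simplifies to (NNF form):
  $\text{True}$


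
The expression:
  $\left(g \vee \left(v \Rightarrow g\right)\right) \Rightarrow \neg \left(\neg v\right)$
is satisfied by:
  {v: True}


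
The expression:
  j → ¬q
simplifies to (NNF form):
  ¬j ∨ ¬q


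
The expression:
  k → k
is always true.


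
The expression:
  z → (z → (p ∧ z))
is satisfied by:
  {p: True, z: False}
  {z: False, p: False}
  {z: True, p: True}


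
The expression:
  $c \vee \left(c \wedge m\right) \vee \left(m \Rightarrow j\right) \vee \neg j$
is always true.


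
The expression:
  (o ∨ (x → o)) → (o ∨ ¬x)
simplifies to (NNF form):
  True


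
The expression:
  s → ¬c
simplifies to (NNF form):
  ¬c ∨ ¬s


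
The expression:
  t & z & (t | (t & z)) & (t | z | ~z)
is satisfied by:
  {t: True, z: True}


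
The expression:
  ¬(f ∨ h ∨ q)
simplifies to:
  ¬f ∧ ¬h ∧ ¬q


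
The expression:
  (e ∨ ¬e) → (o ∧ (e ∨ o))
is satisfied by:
  {o: True}


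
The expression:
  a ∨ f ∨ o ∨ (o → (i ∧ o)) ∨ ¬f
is always true.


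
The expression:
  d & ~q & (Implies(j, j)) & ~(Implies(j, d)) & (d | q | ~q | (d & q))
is never true.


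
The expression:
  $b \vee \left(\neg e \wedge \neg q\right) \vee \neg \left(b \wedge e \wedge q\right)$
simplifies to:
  $\text{True}$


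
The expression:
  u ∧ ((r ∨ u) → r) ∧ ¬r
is never true.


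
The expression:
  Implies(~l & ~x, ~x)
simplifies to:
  True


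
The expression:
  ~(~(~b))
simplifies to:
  ~b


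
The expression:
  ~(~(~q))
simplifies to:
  ~q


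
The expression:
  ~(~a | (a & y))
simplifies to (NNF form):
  a & ~y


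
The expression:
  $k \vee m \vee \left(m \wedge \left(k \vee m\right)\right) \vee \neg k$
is always true.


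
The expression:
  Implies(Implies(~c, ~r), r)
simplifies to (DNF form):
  r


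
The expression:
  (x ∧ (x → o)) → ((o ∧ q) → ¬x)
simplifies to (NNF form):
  ¬o ∨ ¬q ∨ ¬x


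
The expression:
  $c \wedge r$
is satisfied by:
  {r: True, c: True}


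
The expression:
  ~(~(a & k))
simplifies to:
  a & k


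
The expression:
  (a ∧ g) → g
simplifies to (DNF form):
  True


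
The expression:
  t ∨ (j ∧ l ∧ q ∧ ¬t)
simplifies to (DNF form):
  t ∨ (j ∧ l ∧ q)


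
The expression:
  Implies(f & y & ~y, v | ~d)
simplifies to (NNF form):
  True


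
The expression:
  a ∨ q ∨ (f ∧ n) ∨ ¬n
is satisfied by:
  {a: True, q: True, f: True, n: False}
  {a: True, q: True, f: False, n: False}
  {a: True, f: True, q: False, n: False}
  {a: True, f: False, q: False, n: False}
  {q: True, f: True, a: False, n: False}
  {q: True, a: False, f: False, n: False}
  {q: False, f: True, a: False, n: False}
  {q: False, a: False, f: False, n: False}
  {a: True, n: True, q: True, f: True}
  {a: True, n: True, q: True, f: False}
  {a: True, n: True, f: True, q: False}
  {a: True, n: True, f: False, q: False}
  {n: True, q: True, f: True, a: False}
  {n: True, q: True, f: False, a: False}
  {n: True, f: True, q: False, a: False}
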